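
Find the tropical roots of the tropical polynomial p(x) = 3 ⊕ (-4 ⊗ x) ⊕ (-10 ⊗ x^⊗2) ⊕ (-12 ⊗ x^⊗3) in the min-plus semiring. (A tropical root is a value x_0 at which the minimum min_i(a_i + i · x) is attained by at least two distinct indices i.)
Roots: {2, 6, 7}

Each tropical root is a break point of the lower envelope of the lines y = a_i + i · x (there are 4 lines, with slopes 0, 1, ..., 3). Only the lines that attain the minimum somewhere contribute to roots; other lines are dominated. Here the surviving (envelope) indices are i = 3, i = 2, i = 1, i = 0.
Intersections between consecutive envelope lines give the roots: for adjacent envelope indices i < j the intersection is x = (a_i − a_j) / (j − i). Reading off the sorted break points: {2, 6, 7}.
Verification: at each break x_0, at least two indices attain the minimum of min_i(a_i + i · x_0).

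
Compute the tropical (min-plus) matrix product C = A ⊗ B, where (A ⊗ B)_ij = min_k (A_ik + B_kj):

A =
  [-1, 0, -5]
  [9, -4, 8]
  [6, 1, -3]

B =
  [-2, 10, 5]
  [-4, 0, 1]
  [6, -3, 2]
A ⊗ B =
  [-4, -8, -3]
  [-8, -4, -3]
  [-3, -6, -1]

Apply the min-plus product entry-by-entry:
  C[0][0] = min over k of (A[0][0] + B[0][0] = -1 + -2 = -3, A[0][1] + B[1][0] = 0 + -4 = -4, A[0][2] + B[2][0] = -5 + 6 = 1) = -4 (attained at k = 1)
  C[0][1] = min over k of (A[0][0] + B[0][1] = -1 + 10 = 9, A[0][1] + B[1][1] = 0 + 0 = 0, A[0][2] + B[2][1] = -5 + -3 = -8) = -8 (attained at k = 2)
  C[0][2] = min over k of (A[0][0] + B[0][2] = -1 + 5 = 4, A[0][1] + B[1][2] = 0 + 1 = 1, A[0][2] + B[2][2] = -5 + 2 = -3) = -3 (attained at k = 2)
  C[1][0] = min over k of (A[1][0] + B[0][0] = 9 + -2 = 7, A[1][1] + B[1][0] = -4 + -4 = -8, A[1][2] + B[2][0] = 8 + 6 = 14) = -8 (attained at k = 1)
  C[1][1] = min over k of (A[1][0] + B[0][1] = 9 + 10 = 19, A[1][1] + B[1][1] = -4 + 0 = -4, A[1][2] + B[2][1] = 8 + -3 = 5) = -4 (attained at k = 1)
  C[1][2] = min over k of (A[1][0] + B[0][2] = 9 + 5 = 14, A[1][1] + B[1][2] = -4 + 1 = -3, A[1][2] + B[2][2] = 8 + 2 = 10) = -3 (attained at k = 1)
  C[2][0] = min over k of (A[2][0] + B[0][0] = 6 + -2 = 4, A[2][1] + B[1][0] = 1 + -4 = -3, A[2][2] + B[2][0] = -3 + 6 = 3) = -3 (attained at k = 1)
  C[2][1] = min over k of (A[2][0] + B[0][1] = 6 + 10 = 16, A[2][1] + B[1][1] = 1 + 0 = 1, A[2][2] + B[2][1] = -3 + -3 = -6) = -6 (attained at k = 2)
  C[2][2] = min over k of (A[2][0] + B[0][2] = 6 + 5 = 11, A[2][1] + B[1][2] = 1 + 1 = 2, A[2][2] + B[2][2] = -3 + 2 = -1) = -1 (attained at k = 2)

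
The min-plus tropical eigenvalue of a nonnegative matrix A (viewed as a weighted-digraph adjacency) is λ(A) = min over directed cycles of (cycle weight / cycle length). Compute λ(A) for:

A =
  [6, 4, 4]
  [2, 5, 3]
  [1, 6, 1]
λ(A) = 1

Enumerate directed cycles and compute their means (weight / length). Sample:
  cycle 0 → 0: weight = 6, length = 1, mean = 6/1 ≈ 6.000
  cycle 1 → 1: weight = 5, length = 1, mean = 5/1 ≈ 5.000
  cycle 2 → 2: weight = 1, length = 1, mean = 1/1 ≈ 1.000
  cycle 0 → 1 → 0: weight = 6, length = 2, mean = 6/2 ≈ 3.000
  cycle 0 → 2 → 0: weight = 5, length = 2, mean = 5/2 ≈ 2.500
  cycle 1 → 0 → 1: weight = 6, length = 2, mean = 6/2 ≈ 3.000
Minimum mean = 1.000, attained e.g. along the cycle 2 → 2 with weight 1 and length 1. So λ(A) = 1/1 = 1.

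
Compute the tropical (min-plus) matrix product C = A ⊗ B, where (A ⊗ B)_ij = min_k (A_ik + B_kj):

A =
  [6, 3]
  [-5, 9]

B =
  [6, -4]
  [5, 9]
A ⊗ B =
  [8, 2]
  [1, -9]

Apply the min-plus product entry-by-entry:
  C[0][0] = min over k of (A[0][0] + B[0][0] = 6 + 6 = 12, A[0][1] + B[1][0] = 3 + 5 = 8) = 8 (attained at k = 1)
  C[0][1] = min over k of (A[0][0] + B[0][1] = 6 + -4 = 2, A[0][1] + B[1][1] = 3 + 9 = 12) = 2 (attained at k = 0)
  C[1][0] = min over k of (A[1][0] + B[0][0] = -5 + 6 = 1, A[1][1] + B[1][0] = 9 + 5 = 14) = 1 (attained at k = 0)
  C[1][1] = min over k of (A[1][0] + B[0][1] = -5 + -4 = -9, A[1][1] + B[1][1] = 9 + 9 = 18) = -9 (attained at k = 0)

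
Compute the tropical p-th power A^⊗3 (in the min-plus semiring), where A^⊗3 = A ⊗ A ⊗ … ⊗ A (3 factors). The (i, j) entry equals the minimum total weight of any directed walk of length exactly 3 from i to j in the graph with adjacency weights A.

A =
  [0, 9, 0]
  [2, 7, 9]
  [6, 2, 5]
A^⊗3 =
  [0, 2, 0]
  [2, 4, 2]
  [4, 8, 4]

Each entry (A^⊗3)_ij equals the minimum over all length-3 walks i = v_0 → v_1 → … → v_3 = j of Σ_t A[v_t][v_{t+1}]. For example, for (i, j) = (0, 2) we minimise over 9 possible intermediate vertex sequences; the minimum is 0, attained along the walk 0 → 0 → 0 → 2.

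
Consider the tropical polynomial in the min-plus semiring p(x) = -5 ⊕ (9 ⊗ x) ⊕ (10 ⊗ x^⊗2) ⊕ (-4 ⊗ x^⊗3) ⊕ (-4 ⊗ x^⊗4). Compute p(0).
p(0) = -5

A tropical monomial a ⊗ x^⊗i evaluates to a + i · x. Evaluating each term at x = 0:
  Term 0 contributes -5 + 0 · 0 = -5
  Term 1 contributes 9 + 1 · 0 = 9
  Term 2 contributes 10 + 2 · 0 = 10
  Term 3 contributes -4 + 3 · 0 = -4
  Term 4 contributes -4 + 4 · 0 = -4
p(0) = ⊕ of these = min[-5, 9, 10, -4, -4] = -5.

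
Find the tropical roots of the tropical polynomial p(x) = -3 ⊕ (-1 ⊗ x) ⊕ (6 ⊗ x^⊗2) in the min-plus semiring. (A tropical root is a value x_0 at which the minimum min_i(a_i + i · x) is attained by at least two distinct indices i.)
Roots: {-7, -2}

Each tropical root is a break point of the lower envelope of the lines y = a_i + i · x (there are 3 lines, with slopes 0, 1, ..., 2). Only the lines that attain the minimum somewhere contribute to roots; other lines are dominated. Here the surviving (envelope) indices are i = 2, i = 1, i = 0.
Intersections between consecutive envelope lines give the roots: for adjacent envelope indices i < j the intersection is x = (a_i − a_j) / (j − i). Reading off the sorted break points: {-7, -2}.
Verification: at each break x_0, at least two indices attain the minimum of min_i(a_i + i · x_0).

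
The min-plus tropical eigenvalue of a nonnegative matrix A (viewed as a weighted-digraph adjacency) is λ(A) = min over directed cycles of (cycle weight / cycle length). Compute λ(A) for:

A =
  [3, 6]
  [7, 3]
λ(A) = 3

Enumerate directed cycles and compute their means (weight / length). Sample:
  cycle 0 → 0: weight = 3, length = 1, mean = 3/1 ≈ 3.000
  cycle 1 → 1: weight = 3, length = 1, mean = 3/1 ≈ 3.000
  cycle 0 → 1 → 0: weight = 13, length = 2, mean = 13/2 ≈ 6.500
  cycle 1 → 0 → 1: weight = 13, length = 2, mean = 13/2 ≈ 6.500
Minimum mean = 3.000, attained e.g. along the cycle 0 → 0 with weight 3 and length 1. So λ(A) = 3/1 = 3.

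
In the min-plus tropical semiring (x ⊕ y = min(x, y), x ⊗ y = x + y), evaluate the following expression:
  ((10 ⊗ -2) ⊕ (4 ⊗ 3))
((10 ⊗ -2) ⊕ (4 ⊗ 3)) = 7

Expand innermost to outermost. Recall ⊕ takes the minimum of its arguments and ⊗ takes their sum. Working out the expression ((10 ⊗ -2) ⊕ (4 ⊗ 3)) gives 7.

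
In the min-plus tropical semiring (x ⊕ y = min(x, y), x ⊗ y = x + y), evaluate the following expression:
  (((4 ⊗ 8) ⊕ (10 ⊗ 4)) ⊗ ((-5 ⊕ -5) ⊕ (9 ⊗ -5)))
(((4 ⊗ 8) ⊕ (10 ⊗ 4)) ⊗ ((-5 ⊕ -5) ⊕ (9 ⊗ -5))) = 7

Expand innermost to outermost. Recall ⊕ takes the minimum of its arguments and ⊗ takes their sum. Working out the expression (((4 ⊗ 8) ⊕ (10 ⊗ 4)) ⊗ ((-5 ⊕ -5) ⊕ (9 ⊗ -5))) gives 7.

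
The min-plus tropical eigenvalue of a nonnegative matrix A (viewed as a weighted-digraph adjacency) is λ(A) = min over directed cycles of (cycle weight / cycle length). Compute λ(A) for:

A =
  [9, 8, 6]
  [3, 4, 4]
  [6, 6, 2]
λ(A) = 2

Enumerate directed cycles and compute their means (weight / length). Sample:
  cycle 0 → 0: weight = 9, length = 1, mean = 9/1 ≈ 9.000
  cycle 1 → 1: weight = 4, length = 1, mean = 4/1 ≈ 4.000
  cycle 2 → 2: weight = 2, length = 1, mean = 2/1 ≈ 2.000
  cycle 0 → 1 → 0: weight = 11, length = 2, mean = 11/2 ≈ 5.500
  cycle 0 → 2 → 0: weight = 12, length = 2, mean = 12/2 ≈ 6.000
  cycle 1 → 0 → 1: weight = 11, length = 2, mean = 11/2 ≈ 5.500
Minimum mean = 2.000, attained e.g. along the cycle 2 → 2 with weight 2 and length 1. So λ(A) = 2/1 = 2.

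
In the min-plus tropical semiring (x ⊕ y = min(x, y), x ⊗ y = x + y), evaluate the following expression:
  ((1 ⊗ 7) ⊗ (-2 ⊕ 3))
((1 ⊗ 7) ⊗ (-2 ⊕ 3)) = 6

Expand innermost to outermost. Recall ⊕ takes the minimum of its arguments and ⊗ takes their sum. Working out the expression ((1 ⊗ 7) ⊗ (-2 ⊕ 3)) gives 6.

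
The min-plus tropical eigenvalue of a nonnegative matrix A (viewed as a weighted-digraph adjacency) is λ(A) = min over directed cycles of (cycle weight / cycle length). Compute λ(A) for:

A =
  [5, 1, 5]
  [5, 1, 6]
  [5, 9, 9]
λ(A) = 1

Enumerate directed cycles and compute their means (weight / length). Sample:
  cycle 0 → 0: weight = 5, length = 1, mean = 5/1 ≈ 5.000
  cycle 1 → 1: weight = 1, length = 1, mean = 1/1 ≈ 1.000
  cycle 2 → 2: weight = 9, length = 1, mean = 9/1 ≈ 9.000
  cycle 0 → 1 → 0: weight = 6, length = 2, mean = 6/2 ≈ 3.000
  cycle 0 → 2 → 0: weight = 10, length = 2, mean = 10/2 ≈ 5.000
  cycle 1 → 0 → 1: weight = 6, length = 2, mean = 6/2 ≈ 3.000
Minimum mean = 1.000, attained e.g. along the cycle 1 → 1 with weight 1 and length 1. So λ(A) = 1/1 = 1.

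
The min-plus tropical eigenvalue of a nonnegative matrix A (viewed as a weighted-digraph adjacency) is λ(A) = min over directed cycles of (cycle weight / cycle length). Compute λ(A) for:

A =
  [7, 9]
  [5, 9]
λ(A) = 7

Enumerate directed cycles and compute their means (weight / length). Sample:
  cycle 0 → 0: weight = 7, length = 1, mean = 7/1 ≈ 7.000
  cycle 1 → 1: weight = 9, length = 1, mean = 9/1 ≈ 9.000
  cycle 0 → 1 → 0: weight = 14, length = 2, mean = 14/2 ≈ 7.000
  cycle 1 → 0 → 1: weight = 14, length = 2, mean = 14/2 ≈ 7.000
Minimum mean = 7.000, attained e.g. along the cycle 0 → 0 with weight 7 and length 1. So λ(A) = 7/1 = 7.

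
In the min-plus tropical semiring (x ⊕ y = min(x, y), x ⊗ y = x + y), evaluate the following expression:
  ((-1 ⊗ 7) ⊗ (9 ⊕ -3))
((-1 ⊗ 7) ⊗ (9 ⊕ -3)) = 3

Expand innermost to outermost. Recall ⊕ takes the minimum of its arguments and ⊗ takes their sum. Working out the expression ((-1 ⊗ 7) ⊗ (9 ⊕ -3)) gives 3.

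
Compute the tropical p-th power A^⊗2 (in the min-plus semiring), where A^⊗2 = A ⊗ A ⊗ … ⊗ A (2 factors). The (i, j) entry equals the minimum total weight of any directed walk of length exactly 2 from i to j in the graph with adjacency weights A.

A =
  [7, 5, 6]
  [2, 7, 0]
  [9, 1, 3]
A^⊗2 =
  [7, 7, 5]
  [9, 1, 3]
  [3, 4, 1]

Each entry (A^⊗2)_ij equals the minimum over all length-2 walks i = v_0 → v_1 → … → v_2 = j of Σ_t A[v_t][v_{t+1}]. For example, for (i, j) = (0, 2) we minimise over 3 possible intermediate vertex sequences; the minimum is 5, attained along the walk 0 → 1 → 2.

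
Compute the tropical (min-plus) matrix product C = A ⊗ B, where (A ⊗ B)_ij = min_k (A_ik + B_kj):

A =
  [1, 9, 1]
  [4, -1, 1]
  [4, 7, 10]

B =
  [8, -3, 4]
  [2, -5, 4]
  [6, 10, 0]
A ⊗ B =
  [7, -2, 1]
  [1, -6, 1]
  [9, 1, 8]

Apply the min-plus product entry-by-entry:
  C[0][0] = min over k of (A[0][0] + B[0][0] = 1 + 8 = 9, A[0][1] + B[1][0] = 9 + 2 = 11, A[0][2] + B[2][0] = 1 + 6 = 7) = 7 (attained at k = 2)
  C[0][1] = min over k of (A[0][0] + B[0][1] = 1 + -3 = -2, A[0][1] + B[1][1] = 9 + -5 = 4, A[0][2] + B[2][1] = 1 + 10 = 11) = -2 (attained at k = 0)
  C[0][2] = min over k of (A[0][0] + B[0][2] = 1 + 4 = 5, A[0][1] + B[1][2] = 9 + 4 = 13, A[0][2] + B[2][2] = 1 + 0 = 1) = 1 (attained at k = 2)
  C[1][0] = min over k of (A[1][0] + B[0][0] = 4 + 8 = 12, A[1][1] + B[1][0] = -1 + 2 = 1, A[1][2] + B[2][0] = 1 + 6 = 7) = 1 (attained at k = 1)
  C[1][1] = min over k of (A[1][0] + B[0][1] = 4 + -3 = 1, A[1][1] + B[1][1] = -1 + -5 = -6, A[1][2] + B[2][1] = 1 + 10 = 11) = -6 (attained at k = 1)
  C[1][2] = min over k of (A[1][0] + B[0][2] = 4 + 4 = 8, A[1][1] + B[1][2] = -1 + 4 = 3, A[1][2] + B[2][2] = 1 + 0 = 1) = 1 (attained at k = 2)
  C[2][0] = min over k of (A[2][0] + B[0][0] = 4 + 8 = 12, A[2][1] + B[1][0] = 7 + 2 = 9, A[2][2] + B[2][0] = 10 + 6 = 16) = 9 (attained at k = 1)
  C[2][1] = min over k of (A[2][0] + B[0][1] = 4 + -3 = 1, A[2][1] + B[1][1] = 7 + -5 = 2, A[2][2] + B[2][1] = 10 + 10 = 20) = 1 (attained at k = 0)
  C[2][2] = min over k of (A[2][0] + B[0][2] = 4 + 4 = 8, A[2][1] + B[1][2] = 7 + 4 = 11, A[2][2] + B[2][2] = 10 + 0 = 10) = 8 (attained at k = 0)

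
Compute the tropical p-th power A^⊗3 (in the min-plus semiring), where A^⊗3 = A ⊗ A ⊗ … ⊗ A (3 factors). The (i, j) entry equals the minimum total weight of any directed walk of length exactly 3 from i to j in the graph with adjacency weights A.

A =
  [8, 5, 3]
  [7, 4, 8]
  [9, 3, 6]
A^⊗3 =
  [13, 10, 14]
  [15, 12, 14]
  [14, 11, 13]

Each entry (A^⊗3)_ij equals the minimum over all length-3 walks i = v_0 → v_1 → … → v_3 = j of Σ_t A[v_t][v_{t+1}]. For example, for (i, j) = (0, 2) we minimise over 9 possible intermediate vertex sequences; the minimum is 14, attained along the walk 0 → 2 → 1 → 2.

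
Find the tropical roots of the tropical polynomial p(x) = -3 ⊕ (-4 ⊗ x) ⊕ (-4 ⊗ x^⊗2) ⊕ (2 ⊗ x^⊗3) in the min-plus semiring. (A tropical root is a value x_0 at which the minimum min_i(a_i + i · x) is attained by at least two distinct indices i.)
Roots: {-6, 0, 1}

Each tropical root is a break point of the lower envelope of the lines y = a_i + i · x (there are 4 lines, with slopes 0, 1, ..., 3). Only the lines that attain the minimum somewhere contribute to roots; other lines are dominated. Here the surviving (envelope) indices are i = 3, i = 2, i = 1, i = 0.
Intersections between consecutive envelope lines give the roots: for adjacent envelope indices i < j the intersection is x = (a_i − a_j) / (j − i). Reading off the sorted break points: {-6, 0, 1}.
Verification: at each break x_0, at least two indices attain the minimum of min_i(a_i + i · x_0).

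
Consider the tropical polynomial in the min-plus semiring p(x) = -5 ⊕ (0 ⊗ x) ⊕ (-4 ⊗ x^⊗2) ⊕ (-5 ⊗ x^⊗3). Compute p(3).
p(3) = -5

A tropical monomial a ⊗ x^⊗i evaluates to a + i · x. Evaluating each term at x = 3:
  Term 0 contributes -5 + 0 · 3 = -5
  Term 1 contributes 0 + 1 · 3 = 3
  Term 2 contributes -4 + 2 · 3 = 2
  Term 3 contributes -5 + 3 · 3 = 4
p(3) = ⊕ of these = min[-5, 3, 2, 4] = -5.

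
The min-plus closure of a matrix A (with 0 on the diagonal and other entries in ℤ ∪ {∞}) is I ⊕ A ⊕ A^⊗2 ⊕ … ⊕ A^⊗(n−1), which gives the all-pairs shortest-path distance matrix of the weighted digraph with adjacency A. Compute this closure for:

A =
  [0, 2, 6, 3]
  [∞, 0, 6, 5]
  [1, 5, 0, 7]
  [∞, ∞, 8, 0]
Closure =
  [0, 2, 6, 3]
  [7, 0, 6, 5]
  [1, 3, 0, 4]
  [9, 11, 8, 0]

This is the Floyd-Warshall all-pairs shortest-path computation. For each intermediate vertex k = 0, 1, …, 3, update dist[i][j] ← min(dist[i][j], dist[i][k] + dist[k][j]). The final matrix gives, for each (i, j), the minimum total weight of any directed path from i to j (possibly empty when i = j).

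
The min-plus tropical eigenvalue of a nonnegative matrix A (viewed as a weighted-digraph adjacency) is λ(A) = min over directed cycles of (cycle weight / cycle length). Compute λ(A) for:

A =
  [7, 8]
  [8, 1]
λ(A) = 1

Enumerate directed cycles and compute their means (weight / length). Sample:
  cycle 0 → 0: weight = 7, length = 1, mean = 7/1 ≈ 7.000
  cycle 1 → 1: weight = 1, length = 1, mean = 1/1 ≈ 1.000
  cycle 0 → 1 → 0: weight = 16, length = 2, mean = 16/2 ≈ 8.000
  cycle 1 → 0 → 1: weight = 16, length = 2, mean = 16/2 ≈ 8.000
Minimum mean = 1.000, attained e.g. along the cycle 1 → 1 with weight 1 and length 1. So λ(A) = 1/1 = 1.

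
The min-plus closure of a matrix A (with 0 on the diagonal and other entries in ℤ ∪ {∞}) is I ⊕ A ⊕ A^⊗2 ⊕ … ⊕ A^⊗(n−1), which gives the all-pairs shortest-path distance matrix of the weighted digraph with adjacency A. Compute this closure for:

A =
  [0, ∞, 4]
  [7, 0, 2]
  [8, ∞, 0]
Closure =
  [0, ∞, 4]
  [7, 0, 2]
  [8, ∞, 0]

This is the Floyd-Warshall all-pairs shortest-path computation. For each intermediate vertex k = 0, 1, …, 2, update dist[i][j] ← min(dist[i][j], dist[i][k] + dist[k][j]). The final matrix gives, for each (i, j), the minimum total weight of any directed path from i to j (possibly empty when i = j).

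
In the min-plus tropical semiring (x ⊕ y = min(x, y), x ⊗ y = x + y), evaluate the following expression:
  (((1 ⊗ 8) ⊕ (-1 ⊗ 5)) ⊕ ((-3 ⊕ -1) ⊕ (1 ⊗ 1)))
(((1 ⊗ 8) ⊕ (-1 ⊗ 5)) ⊕ ((-3 ⊕ -1) ⊕ (1 ⊗ 1))) = -3

Expand innermost to outermost. Recall ⊕ takes the minimum of its arguments and ⊗ takes their sum. Working out the expression (((1 ⊗ 8) ⊕ (-1 ⊗ 5)) ⊕ ((-3 ⊕ -1) ⊕ (1 ⊗ 1))) gives -3.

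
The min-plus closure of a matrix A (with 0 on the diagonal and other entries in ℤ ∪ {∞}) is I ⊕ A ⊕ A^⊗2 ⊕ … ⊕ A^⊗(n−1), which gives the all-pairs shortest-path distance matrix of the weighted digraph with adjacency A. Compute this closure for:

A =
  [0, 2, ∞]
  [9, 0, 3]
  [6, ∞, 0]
Closure =
  [0, 2, 5]
  [9, 0, 3]
  [6, 8, 0]

This is the Floyd-Warshall all-pairs shortest-path computation. For each intermediate vertex k = 0, 1, …, 2, update dist[i][j] ← min(dist[i][j], dist[i][k] + dist[k][j]). The final matrix gives, for each (i, j), the minimum total weight of any directed path from i to j (possibly empty when i = j).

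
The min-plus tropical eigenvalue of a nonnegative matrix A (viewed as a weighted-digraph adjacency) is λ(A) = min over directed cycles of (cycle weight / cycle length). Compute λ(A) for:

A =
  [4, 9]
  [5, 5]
λ(A) = 4

Enumerate directed cycles and compute their means (weight / length). Sample:
  cycle 0 → 0: weight = 4, length = 1, mean = 4/1 ≈ 4.000
  cycle 1 → 1: weight = 5, length = 1, mean = 5/1 ≈ 5.000
  cycle 0 → 1 → 0: weight = 14, length = 2, mean = 14/2 ≈ 7.000
  cycle 1 → 0 → 1: weight = 14, length = 2, mean = 14/2 ≈ 7.000
Minimum mean = 4.000, attained e.g. along the cycle 0 → 0 with weight 4 and length 1. So λ(A) = 4/1 = 4.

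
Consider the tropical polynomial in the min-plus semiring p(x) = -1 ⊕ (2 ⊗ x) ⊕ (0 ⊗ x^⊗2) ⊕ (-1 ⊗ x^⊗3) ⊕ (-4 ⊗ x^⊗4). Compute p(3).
p(3) = -1

A tropical monomial a ⊗ x^⊗i evaluates to a + i · x. Evaluating each term at x = 3:
  Term 0 contributes -1 + 0 · 3 = -1
  Term 1 contributes 2 + 1 · 3 = 5
  Term 2 contributes 0 + 2 · 3 = 6
  Term 3 contributes -1 + 3 · 3 = 8
  Term 4 contributes -4 + 4 · 3 = 8
p(3) = ⊕ of these = min[-1, 5, 6, 8, 8] = -1.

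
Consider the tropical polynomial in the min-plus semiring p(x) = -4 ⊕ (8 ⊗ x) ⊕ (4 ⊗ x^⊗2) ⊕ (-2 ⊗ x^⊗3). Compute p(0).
p(0) = -4

A tropical monomial a ⊗ x^⊗i evaluates to a + i · x. Evaluating each term at x = 0:
  Term 0 contributes -4 + 0 · 0 = -4
  Term 1 contributes 8 + 1 · 0 = 8
  Term 2 contributes 4 + 2 · 0 = 4
  Term 3 contributes -2 + 3 · 0 = -2
p(0) = ⊕ of these = min[-4, 8, 4, -2] = -4.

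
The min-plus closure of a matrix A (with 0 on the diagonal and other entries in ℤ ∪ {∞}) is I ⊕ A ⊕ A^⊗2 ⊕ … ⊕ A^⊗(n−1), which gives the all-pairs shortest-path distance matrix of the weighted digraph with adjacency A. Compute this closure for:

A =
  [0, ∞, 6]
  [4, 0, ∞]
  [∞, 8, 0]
Closure =
  [0, 14, 6]
  [4, 0, 10]
  [12, 8, 0]

This is the Floyd-Warshall all-pairs shortest-path computation. For each intermediate vertex k = 0, 1, …, 2, update dist[i][j] ← min(dist[i][j], dist[i][k] + dist[k][j]). The final matrix gives, for each (i, j), the minimum total weight of any directed path from i to j (possibly empty when i = j).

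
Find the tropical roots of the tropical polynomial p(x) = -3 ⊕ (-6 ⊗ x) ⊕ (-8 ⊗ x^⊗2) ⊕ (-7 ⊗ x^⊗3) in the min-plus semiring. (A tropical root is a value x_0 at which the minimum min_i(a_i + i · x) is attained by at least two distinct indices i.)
Roots: {-1, 2, 3}

Each tropical root is a break point of the lower envelope of the lines y = a_i + i · x (there are 4 lines, with slopes 0, 1, ..., 3). Only the lines that attain the minimum somewhere contribute to roots; other lines are dominated. Here the surviving (envelope) indices are i = 3, i = 2, i = 1, i = 0.
Intersections between consecutive envelope lines give the roots: for adjacent envelope indices i < j the intersection is x = (a_i − a_j) / (j − i). Reading off the sorted break points: {-1, 2, 3}.
Verification: at each break x_0, at least two indices attain the minimum of min_i(a_i + i · x_0).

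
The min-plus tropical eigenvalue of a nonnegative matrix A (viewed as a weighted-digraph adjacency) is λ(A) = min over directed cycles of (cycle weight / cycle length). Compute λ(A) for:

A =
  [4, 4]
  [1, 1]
λ(A) = 1

Enumerate directed cycles and compute their means (weight / length). Sample:
  cycle 0 → 0: weight = 4, length = 1, mean = 4/1 ≈ 4.000
  cycle 1 → 1: weight = 1, length = 1, mean = 1/1 ≈ 1.000
  cycle 0 → 1 → 0: weight = 5, length = 2, mean = 5/2 ≈ 2.500
  cycle 1 → 0 → 1: weight = 5, length = 2, mean = 5/2 ≈ 2.500
Minimum mean = 1.000, attained e.g. along the cycle 1 → 1 with weight 1 and length 1. So λ(A) = 1/1 = 1.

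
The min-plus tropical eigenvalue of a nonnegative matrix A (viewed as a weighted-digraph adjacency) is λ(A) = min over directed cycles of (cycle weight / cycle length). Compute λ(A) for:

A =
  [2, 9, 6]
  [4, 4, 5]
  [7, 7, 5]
λ(A) = 2

Enumerate directed cycles and compute their means (weight / length). Sample:
  cycle 0 → 0: weight = 2, length = 1, mean = 2/1 ≈ 2.000
  cycle 1 → 1: weight = 4, length = 1, mean = 4/1 ≈ 4.000
  cycle 2 → 2: weight = 5, length = 1, mean = 5/1 ≈ 5.000
  cycle 0 → 1 → 0: weight = 13, length = 2, mean = 13/2 ≈ 6.500
  cycle 0 → 2 → 0: weight = 13, length = 2, mean = 13/2 ≈ 6.500
  cycle 1 → 0 → 1: weight = 13, length = 2, mean = 13/2 ≈ 6.500
Minimum mean = 2.000, attained e.g. along the cycle 0 → 0 with weight 2 and length 1. So λ(A) = 2/1 = 2.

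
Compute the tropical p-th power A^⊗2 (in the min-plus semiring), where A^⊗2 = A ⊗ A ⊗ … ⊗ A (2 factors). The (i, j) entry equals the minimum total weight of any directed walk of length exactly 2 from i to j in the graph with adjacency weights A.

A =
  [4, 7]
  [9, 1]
A^⊗2 =
  [8, 8]
  [10, 2]

Each entry (A^⊗2)_ij equals the minimum over all length-2 walks i = v_0 → v_1 → … → v_2 = j of Σ_t A[v_t][v_{t+1}]. For example, for (i, j) = (0, 1) we minimise over 2 possible intermediate vertex sequences; the minimum is 8, attained along the walk 0 → 1 → 1.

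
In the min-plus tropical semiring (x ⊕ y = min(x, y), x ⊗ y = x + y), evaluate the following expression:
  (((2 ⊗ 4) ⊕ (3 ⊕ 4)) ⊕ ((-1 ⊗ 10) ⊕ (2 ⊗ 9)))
(((2 ⊗ 4) ⊕ (3 ⊕ 4)) ⊕ ((-1 ⊗ 10) ⊕ (2 ⊗ 9))) = 3

Expand innermost to outermost. Recall ⊕ takes the minimum of its arguments and ⊗ takes their sum. Working out the expression (((2 ⊗ 4) ⊕ (3 ⊕ 4)) ⊕ ((-1 ⊗ 10) ⊕ (2 ⊗ 9))) gives 3.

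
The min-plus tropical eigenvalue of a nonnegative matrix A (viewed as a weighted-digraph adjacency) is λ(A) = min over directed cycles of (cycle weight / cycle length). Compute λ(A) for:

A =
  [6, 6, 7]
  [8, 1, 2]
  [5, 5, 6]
λ(A) = 1

Enumerate directed cycles and compute their means (weight / length). Sample:
  cycle 0 → 0: weight = 6, length = 1, mean = 6/1 ≈ 6.000
  cycle 1 → 1: weight = 1, length = 1, mean = 1/1 ≈ 1.000
  cycle 2 → 2: weight = 6, length = 1, mean = 6/1 ≈ 6.000
  cycle 0 → 1 → 0: weight = 14, length = 2, mean = 14/2 ≈ 7.000
  cycle 0 → 2 → 0: weight = 12, length = 2, mean = 12/2 ≈ 6.000
  cycle 1 → 0 → 1: weight = 14, length = 2, mean = 14/2 ≈ 7.000
Minimum mean = 1.000, attained e.g. along the cycle 1 → 1 with weight 1 and length 1. So λ(A) = 1/1 = 1.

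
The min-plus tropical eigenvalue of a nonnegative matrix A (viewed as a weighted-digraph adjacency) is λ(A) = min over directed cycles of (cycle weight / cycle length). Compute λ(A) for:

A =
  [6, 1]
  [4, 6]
λ(A) = 5/2

Enumerate directed cycles and compute their means (weight / length). Sample:
  cycle 0 → 0: weight = 6, length = 1, mean = 6/1 ≈ 6.000
  cycle 1 → 1: weight = 6, length = 1, mean = 6/1 ≈ 6.000
  cycle 0 → 1 → 0: weight = 5, length = 2, mean = 5/2 ≈ 2.500
  cycle 1 → 0 → 1: weight = 5, length = 2, mean = 5/2 ≈ 2.500
Minimum mean = 2.500, attained e.g. along the cycle 0 → 1 → 0 with weight 5 and length 2. So λ(A) = 5/2 = 5/2.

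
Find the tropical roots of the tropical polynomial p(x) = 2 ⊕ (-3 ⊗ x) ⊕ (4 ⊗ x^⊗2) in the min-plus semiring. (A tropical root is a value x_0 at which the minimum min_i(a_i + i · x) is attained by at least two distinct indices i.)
Roots: {-7, 5}

Each tropical root is a break point of the lower envelope of the lines y = a_i + i · x (there are 3 lines, with slopes 0, 1, ..., 2). Only the lines that attain the minimum somewhere contribute to roots; other lines are dominated. Here the surviving (envelope) indices are i = 2, i = 1, i = 0.
Intersections between consecutive envelope lines give the roots: for adjacent envelope indices i < j the intersection is x = (a_i − a_j) / (j − i). Reading off the sorted break points: {-7, 5}.
Verification: at each break x_0, at least two indices attain the minimum of min_i(a_i + i · x_0).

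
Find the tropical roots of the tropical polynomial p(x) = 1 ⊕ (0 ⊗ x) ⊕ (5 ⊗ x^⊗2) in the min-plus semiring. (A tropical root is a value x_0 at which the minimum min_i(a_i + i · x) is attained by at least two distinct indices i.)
Roots: {-5, 1}

Each tropical root is a break point of the lower envelope of the lines y = a_i + i · x (there are 3 lines, with slopes 0, 1, ..., 2). Only the lines that attain the minimum somewhere contribute to roots; other lines are dominated. Here the surviving (envelope) indices are i = 2, i = 1, i = 0.
Intersections between consecutive envelope lines give the roots: for adjacent envelope indices i < j the intersection is x = (a_i − a_j) / (j − i). Reading off the sorted break points: {-5, 1}.
Verification: at each break x_0, at least two indices attain the minimum of min_i(a_i + i · x_0).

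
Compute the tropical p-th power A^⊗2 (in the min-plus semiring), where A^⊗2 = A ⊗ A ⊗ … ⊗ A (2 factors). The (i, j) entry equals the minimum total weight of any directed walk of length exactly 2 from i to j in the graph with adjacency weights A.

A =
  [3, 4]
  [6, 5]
A^⊗2 =
  [6, 7]
  [9, 10]

Each entry (A^⊗2)_ij equals the minimum over all length-2 walks i = v_0 → v_1 → … → v_2 = j of Σ_t A[v_t][v_{t+1}]. For example, for (i, j) = (0, 1) we minimise over 2 possible intermediate vertex sequences; the minimum is 7, attained along the walk 0 → 0 → 1.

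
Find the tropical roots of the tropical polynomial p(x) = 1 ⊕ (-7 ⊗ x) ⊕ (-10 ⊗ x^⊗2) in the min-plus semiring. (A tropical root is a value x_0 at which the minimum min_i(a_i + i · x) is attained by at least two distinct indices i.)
Roots: {3, 8}

Each tropical root is a break point of the lower envelope of the lines y = a_i + i · x (there are 3 lines, with slopes 0, 1, ..., 2). Only the lines that attain the minimum somewhere contribute to roots; other lines are dominated. Here the surviving (envelope) indices are i = 2, i = 1, i = 0.
Intersections between consecutive envelope lines give the roots: for adjacent envelope indices i < j the intersection is x = (a_i − a_j) / (j − i). Reading off the sorted break points: {3, 8}.
Verification: at each break x_0, at least two indices attain the minimum of min_i(a_i + i · x_0).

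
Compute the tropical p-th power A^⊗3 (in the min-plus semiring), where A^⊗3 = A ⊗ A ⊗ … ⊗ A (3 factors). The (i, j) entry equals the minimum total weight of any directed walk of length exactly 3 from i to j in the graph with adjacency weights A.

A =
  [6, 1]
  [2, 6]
A^⊗3 =
  [9, 4]
  [5, 9]

Each entry (A^⊗3)_ij equals the minimum over all length-3 walks i = v_0 → v_1 → … → v_3 = j of Σ_t A[v_t][v_{t+1}]. For example, for (i, j) = (0, 1) we minimise over 4 possible intermediate vertex sequences; the minimum is 4, attained along the walk 0 → 1 → 0 → 1.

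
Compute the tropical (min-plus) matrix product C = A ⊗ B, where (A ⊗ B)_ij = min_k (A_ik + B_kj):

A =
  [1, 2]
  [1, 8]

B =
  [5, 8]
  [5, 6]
A ⊗ B =
  [6, 8]
  [6, 9]

Apply the min-plus product entry-by-entry:
  C[0][0] = min over k of (A[0][0] + B[0][0] = 1 + 5 = 6, A[0][1] + B[1][0] = 2 + 5 = 7) = 6 (attained at k = 0)
  C[0][1] = min over k of (A[0][0] + B[0][1] = 1 + 8 = 9, A[0][1] + B[1][1] = 2 + 6 = 8) = 8 (attained at k = 1)
  C[1][0] = min over k of (A[1][0] + B[0][0] = 1 + 5 = 6, A[1][1] + B[1][0] = 8 + 5 = 13) = 6 (attained at k = 0)
  C[1][1] = min over k of (A[1][0] + B[0][1] = 1 + 8 = 9, A[1][1] + B[1][1] = 8 + 6 = 14) = 9 (attained at k = 0)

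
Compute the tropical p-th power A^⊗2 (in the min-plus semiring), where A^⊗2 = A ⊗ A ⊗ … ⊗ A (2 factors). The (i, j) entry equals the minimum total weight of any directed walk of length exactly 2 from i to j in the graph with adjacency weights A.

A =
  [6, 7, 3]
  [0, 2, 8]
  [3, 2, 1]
A^⊗2 =
  [6, 5, 4]
  [2, 4, 3]
  [2, 3, 2]

Each entry (A^⊗2)_ij equals the minimum over all length-2 walks i = v_0 → v_1 → … → v_2 = j of Σ_t A[v_t][v_{t+1}]. For example, for (i, j) = (0, 2) we minimise over 3 possible intermediate vertex sequences; the minimum is 4, attained along the walk 0 → 2 → 2.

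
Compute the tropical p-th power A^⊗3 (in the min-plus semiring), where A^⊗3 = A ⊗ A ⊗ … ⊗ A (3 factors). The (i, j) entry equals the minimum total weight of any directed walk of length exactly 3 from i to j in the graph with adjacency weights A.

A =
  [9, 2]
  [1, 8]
A^⊗3 =
  [11, 5]
  [4, 11]

Each entry (A^⊗3)_ij equals the minimum over all length-3 walks i = v_0 → v_1 → … → v_3 = j of Σ_t A[v_t][v_{t+1}]. For example, for (i, j) = (0, 1) we minimise over 4 possible intermediate vertex sequences; the minimum is 5, attained along the walk 0 → 1 → 0 → 1.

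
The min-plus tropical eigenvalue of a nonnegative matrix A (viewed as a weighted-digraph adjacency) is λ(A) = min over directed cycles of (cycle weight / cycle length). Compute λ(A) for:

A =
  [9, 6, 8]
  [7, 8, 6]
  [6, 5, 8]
λ(A) = 11/2

Enumerate directed cycles and compute their means (weight / length). Sample:
  cycle 0 → 0: weight = 9, length = 1, mean = 9/1 ≈ 9.000
  cycle 1 → 1: weight = 8, length = 1, mean = 8/1 ≈ 8.000
  cycle 2 → 2: weight = 8, length = 1, mean = 8/1 ≈ 8.000
  cycle 0 → 1 → 0: weight = 13, length = 2, mean = 13/2 ≈ 6.500
  cycle 0 → 2 → 0: weight = 14, length = 2, mean = 14/2 ≈ 7.000
  cycle 1 → 0 → 1: weight = 13, length = 2, mean = 13/2 ≈ 6.500
Minimum mean = 5.500, attained e.g. along the cycle 1 → 2 → 1 with weight 11 and length 2. So λ(A) = 11/2 = 11/2.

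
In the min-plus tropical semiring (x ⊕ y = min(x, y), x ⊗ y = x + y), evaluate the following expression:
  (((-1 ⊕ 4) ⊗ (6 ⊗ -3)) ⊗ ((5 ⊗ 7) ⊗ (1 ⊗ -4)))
(((-1 ⊕ 4) ⊗ (6 ⊗ -3)) ⊗ ((5 ⊗ 7) ⊗ (1 ⊗ -4))) = 11

Expand innermost to outermost. Recall ⊕ takes the minimum of its arguments and ⊗ takes their sum. Working out the expression (((-1 ⊕ 4) ⊗ (6 ⊗ -3)) ⊗ ((5 ⊗ 7) ⊗ (1 ⊗ -4))) gives 11.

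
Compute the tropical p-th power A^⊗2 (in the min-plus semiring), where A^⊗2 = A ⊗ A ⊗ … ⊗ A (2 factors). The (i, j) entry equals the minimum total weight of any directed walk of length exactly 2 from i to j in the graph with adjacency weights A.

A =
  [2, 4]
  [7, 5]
A^⊗2 =
  [4, 6]
  [9, 10]

Each entry (A^⊗2)_ij equals the minimum over all length-2 walks i = v_0 → v_1 → … → v_2 = j of Σ_t A[v_t][v_{t+1}]. For example, for (i, j) = (0, 1) we minimise over 2 possible intermediate vertex sequences; the minimum is 6, attained along the walk 0 → 0 → 1.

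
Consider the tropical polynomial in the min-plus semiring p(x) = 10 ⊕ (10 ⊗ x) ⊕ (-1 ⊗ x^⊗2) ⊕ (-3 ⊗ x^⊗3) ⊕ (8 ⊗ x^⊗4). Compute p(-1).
p(-1) = -6

A tropical monomial a ⊗ x^⊗i evaluates to a + i · x. Evaluating each term at x = -1:
  Term 0 contributes 10 + 0 · -1 = 10
  Term 1 contributes 10 + 1 · -1 = 9
  Term 2 contributes -1 + 2 · -1 = -3
  Term 3 contributes -3 + 3 · -1 = -6
  Term 4 contributes 8 + 4 · -1 = 4
p(-1) = ⊕ of these = min[10, 9, -3, -6, 4] = -6.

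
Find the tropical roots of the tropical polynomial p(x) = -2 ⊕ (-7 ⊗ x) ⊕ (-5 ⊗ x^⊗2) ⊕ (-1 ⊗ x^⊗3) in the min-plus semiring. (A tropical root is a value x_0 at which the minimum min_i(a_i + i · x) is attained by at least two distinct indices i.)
Roots: {-4, -2, 5}

Each tropical root is a break point of the lower envelope of the lines y = a_i + i · x (there are 4 lines, with slopes 0, 1, ..., 3). Only the lines that attain the minimum somewhere contribute to roots; other lines are dominated. Here the surviving (envelope) indices are i = 3, i = 2, i = 1, i = 0.
Intersections between consecutive envelope lines give the roots: for adjacent envelope indices i < j the intersection is x = (a_i − a_j) / (j − i). Reading off the sorted break points: {-4, -2, 5}.
Verification: at each break x_0, at least two indices attain the minimum of min_i(a_i + i · x_0).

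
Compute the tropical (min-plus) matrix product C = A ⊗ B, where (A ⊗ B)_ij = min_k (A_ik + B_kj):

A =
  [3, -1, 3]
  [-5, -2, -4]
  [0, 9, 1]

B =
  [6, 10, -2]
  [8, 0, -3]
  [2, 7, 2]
A ⊗ B =
  [5, -1, -4]
  [-2, -2, -7]
  [3, 8, -2]

Apply the min-plus product entry-by-entry:
  C[0][0] = min over k of (A[0][0] + B[0][0] = 3 + 6 = 9, A[0][1] + B[1][0] = -1 + 8 = 7, A[0][2] + B[2][0] = 3 + 2 = 5) = 5 (attained at k = 2)
  C[0][1] = min over k of (A[0][0] + B[0][1] = 3 + 10 = 13, A[0][1] + B[1][1] = -1 + 0 = -1, A[0][2] + B[2][1] = 3 + 7 = 10) = -1 (attained at k = 1)
  C[0][2] = min over k of (A[0][0] + B[0][2] = 3 + -2 = 1, A[0][1] + B[1][2] = -1 + -3 = -4, A[0][2] + B[2][2] = 3 + 2 = 5) = -4 (attained at k = 1)
  C[1][0] = min over k of (A[1][0] + B[0][0] = -5 + 6 = 1, A[1][1] + B[1][0] = -2 + 8 = 6, A[1][2] + B[2][0] = -4 + 2 = -2) = -2 (attained at k = 2)
  C[1][1] = min over k of (A[1][0] + B[0][1] = -5 + 10 = 5, A[1][1] + B[1][1] = -2 + 0 = -2, A[1][2] + B[2][1] = -4 + 7 = 3) = -2 (attained at k = 1)
  C[1][2] = min over k of (A[1][0] + B[0][2] = -5 + -2 = -7, A[1][1] + B[1][2] = -2 + -3 = -5, A[1][2] + B[2][2] = -4 + 2 = -2) = -7 (attained at k = 0)
  C[2][0] = min over k of (A[2][0] + B[0][0] = 0 + 6 = 6, A[2][1] + B[1][0] = 9 + 8 = 17, A[2][2] + B[2][0] = 1 + 2 = 3) = 3 (attained at k = 2)
  C[2][1] = min over k of (A[2][0] + B[0][1] = 0 + 10 = 10, A[2][1] + B[1][1] = 9 + 0 = 9, A[2][2] + B[2][1] = 1 + 7 = 8) = 8 (attained at k = 2)
  C[2][2] = min over k of (A[2][0] + B[0][2] = 0 + -2 = -2, A[2][1] + B[1][2] = 9 + -3 = 6, A[2][2] + B[2][2] = 1 + 2 = 3) = -2 (attained at k = 0)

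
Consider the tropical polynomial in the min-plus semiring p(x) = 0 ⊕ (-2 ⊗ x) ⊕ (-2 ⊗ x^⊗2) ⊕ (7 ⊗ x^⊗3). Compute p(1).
p(1) = -1

A tropical monomial a ⊗ x^⊗i evaluates to a + i · x. Evaluating each term at x = 1:
  Term 0 contributes 0 + 0 · 1 = 0
  Term 1 contributes -2 + 1 · 1 = -1
  Term 2 contributes -2 + 2 · 1 = 0
  Term 3 contributes 7 + 3 · 1 = 10
p(1) = ⊕ of these = min[0, -1, 0, 10] = -1.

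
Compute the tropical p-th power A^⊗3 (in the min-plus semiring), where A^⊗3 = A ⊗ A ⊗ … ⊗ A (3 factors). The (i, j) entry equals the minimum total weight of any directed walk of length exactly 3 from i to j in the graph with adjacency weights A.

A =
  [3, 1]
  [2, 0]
A^⊗3 =
  [3, 1]
  [2, 0]

Each entry (A^⊗3)_ij equals the minimum over all length-3 walks i = v_0 → v_1 → … → v_3 = j of Σ_t A[v_t][v_{t+1}]. For example, for (i, j) = (0, 1) we minimise over 4 possible intermediate vertex sequences; the minimum is 1, attained along the walk 0 → 1 → 1 → 1.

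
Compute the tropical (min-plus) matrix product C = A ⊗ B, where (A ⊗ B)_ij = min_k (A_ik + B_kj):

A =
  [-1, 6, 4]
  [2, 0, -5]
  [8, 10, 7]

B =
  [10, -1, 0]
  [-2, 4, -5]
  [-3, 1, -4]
A ⊗ B =
  [1, -2, -1]
  [-8, -4, -9]
  [4, 7, 3]

Apply the min-plus product entry-by-entry:
  C[0][0] = min over k of (A[0][0] + B[0][0] = -1 + 10 = 9, A[0][1] + B[1][0] = 6 + -2 = 4, A[0][2] + B[2][0] = 4 + -3 = 1) = 1 (attained at k = 2)
  C[0][1] = min over k of (A[0][0] + B[0][1] = -1 + -1 = -2, A[0][1] + B[1][1] = 6 + 4 = 10, A[0][2] + B[2][1] = 4 + 1 = 5) = -2 (attained at k = 0)
  C[0][2] = min over k of (A[0][0] + B[0][2] = -1 + 0 = -1, A[0][1] + B[1][2] = 6 + -5 = 1, A[0][2] + B[2][2] = 4 + -4 = 0) = -1 (attained at k = 0)
  C[1][0] = min over k of (A[1][0] + B[0][0] = 2 + 10 = 12, A[1][1] + B[1][0] = 0 + -2 = -2, A[1][2] + B[2][0] = -5 + -3 = -8) = -8 (attained at k = 2)
  C[1][1] = min over k of (A[1][0] + B[0][1] = 2 + -1 = 1, A[1][1] + B[1][1] = 0 + 4 = 4, A[1][2] + B[2][1] = -5 + 1 = -4) = -4 (attained at k = 2)
  C[1][2] = min over k of (A[1][0] + B[0][2] = 2 + 0 = 2, A[1][1] + B[1][2] = 0 + -5 = -5, A[1][2] + B[2][2] = -5 + -4 = -9) = -9 (attained at k = 2)
  C[2][0] = min over k of (A[2][0] + B[0][0] = 8 + 10 = 18, A[2][1] + B[1][0] = 10 + -2 = 8, A[2][2] + B[2][0] = 7 + -3 = 4) = 4 (attained at k = 2)
  C[2][1] = min over k of (A[2][0] + B[0][1] = 8 + -1 = 7, A[2][1] + B[1][1] = 10 + 4 = 14, A[2][2] + B[2][1] = 7 + 1 = 8) = 7 (attained at k = 0)
  C[2][2] = min over k of (A[2][0] + B[0][2] = 8 + 0 = 8, A[2][1] + B[1][2] = 10 + -5 = 5, A[2][2] + B[2][2] = 7 + -4 = 3) = 3 (attained at k = 2)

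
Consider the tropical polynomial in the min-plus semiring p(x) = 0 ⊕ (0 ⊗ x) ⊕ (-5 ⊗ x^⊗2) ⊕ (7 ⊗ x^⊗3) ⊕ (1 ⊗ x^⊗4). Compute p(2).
p(2) = -1

A tropical monomial a ⊗ x^⊗i evaluates to a + i · x. Evaluating each term at x = 2:
  Term 0 contributes 0 + 0 · 2 = 0
  Term 1 contributes 0 + 1 · 2 = 2
  Term 2 contributes -5 + 2 · 2 = -1
  Term 3 contributes 7 + 3 · 2 = 13
  Term 4 contributes 1 + 4 · 2 = 9
p(2) = ⊕ of these = min[0, 2, -1, 13, 9] = -1.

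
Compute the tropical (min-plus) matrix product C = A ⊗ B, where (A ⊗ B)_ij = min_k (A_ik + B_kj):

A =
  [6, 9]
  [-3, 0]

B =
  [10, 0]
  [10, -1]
A ⊗ B =
  [16, 6]
  [7, -3]

Apply the min-plus product entry-by-entry:
  C[0][0] = min over k of (A[0][0] + B[0][0] = 6 + 10 = 16, A[0][1] + B[1][0] = 9 + 10 = 19) = 16 (attained at k = 0)
  C[0][1] = min over k of (A[0][0] + B[0][1] = 6 + 0 = 6, A[0][1] + B[1][1] = 9 + -1 = 8) = 6 (attained at k = 0)
  C[1][0] = min over k of (A[1][0] + B[0][0] = -3 + 10 = 7, A[1][1] + B[1][0] = 0 + 10 = 10) = 7 (attained at k = 0)
  C[1][1] = min over k of (A[1][0] + B[0][1] = -3 + 0 = -3, A[1][1] + B[1][1] = 0 + -1 = -1) = -3 (attained at k = 0)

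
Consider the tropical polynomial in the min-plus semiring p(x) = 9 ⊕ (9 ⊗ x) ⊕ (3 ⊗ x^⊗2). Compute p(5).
p(5) = 9

A tropical monomial a ⊗ x^⊗i evaluates to a + i · x. Evaluating each term at x = 5:
  Term 0 contributes 9 + 0 · 5 = 9
  Term 1 contributes 9 + 1 · 5 = 14
  Term 2 contributes 3 + 2 · 5 = 13
p(5) = ⊕ of these = min[9, 14, 13] = 9.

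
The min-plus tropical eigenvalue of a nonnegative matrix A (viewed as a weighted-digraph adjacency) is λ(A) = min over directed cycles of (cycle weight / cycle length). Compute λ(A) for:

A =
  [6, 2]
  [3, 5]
λ(A) = 5/2

Enumerate directed cycles and compute their means (weight / length). Sample:
  cycle 0 → 0: weight = 6, length = 1, mean = 6/1 ≈ 6.000
  cycle 1 → 1: weight = 5, length = 1, mean = 5/1 ≈ 5.000
  cycle 0 → 1 → 0: weight = 5, length = 2, mean = 5/2 ≈ 2.500
  cycle 1 → 0 → 1: weight = 5, length = 2, mean = 5/2 ≈ 2.500
Minimum mean = 2.500, attained e.g. along the cycle 0 → 1 → 0 with weight 5 and length 2. So λ(A) = 5/2 = 5/2.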